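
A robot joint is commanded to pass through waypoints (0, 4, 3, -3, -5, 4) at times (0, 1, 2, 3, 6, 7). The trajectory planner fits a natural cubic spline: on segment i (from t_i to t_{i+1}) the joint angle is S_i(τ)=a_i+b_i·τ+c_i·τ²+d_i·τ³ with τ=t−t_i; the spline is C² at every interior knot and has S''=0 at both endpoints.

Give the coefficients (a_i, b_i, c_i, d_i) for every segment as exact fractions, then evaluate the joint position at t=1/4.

  seg 0: a=0 b=910/183 c=0 d=-178/183
  seg 1: a=4 b=376/183 c=-178/61 d=-25/183
  seg 2: a=3 b=-767/183 c=-203/61 d=278/183
  seg 3: a=-3 b=-1151/183 c=75/61 d=118/549
  seg 4: a=-5 b=1261/183 c=193/61 d=-193/183
S(1/4) = 2397/1952

Δ: Δ0=4, Δ1=-1, Δ2=-6, Δ3=-2/3, Δ4=9
row 1: diag=4, rhs=-30; c'=1/4, d'=-15/2
row 2: denom=4−1·1/4=15/4; d'=(-30−1·-15/2)/(15/4)=-6
row 3: denom=8−1·4/15=116/15; d'=(32−1·-6)/(116/15)=285/58
row 4: denom=8−3·45/116=793/116; d'=(58−3·285/58)/(793/116)=386/61
back: M4=386/61
back: M3=285/58−45/116·386/61=150/61
back: M2=-6−4/15·150/61=-406/61
back: M1=-15/2−1/4·-406/61=-356/61
M: M0=0, M1=-356/61, M2=-406/61, M3=150/61, M4=386/61, M5=0
seg 0: a=0, c=M0/2=0, d=(M1−M0)/(6·1)=-178/183, b=Δ0−h0·(2M0+M1)/6=910/183
seg 1: a=4, c=M1/2=-178/61, d=(M2−M1)/(6·1)=-25/183, b=Δ1−h1·(2M1+M2)/6=376/183
seg 2: a=3, c=M2/2=-203/61, d=(M3−M2)/(6·1)=278/183, b=Δ2−h2·(2M2+M3)/6=-767/183
seg 3: a=-3, c=M3/2=75/61, d=(M4−M3)/(6·3)=118/549, b=Δ3−h3·(2M3+M4)/6=-1151/183
seg 4: a=-5, c=M4/2=193/61, d=(M5−M4)/(6·1)=-193/183, b=Δ4−h4·(2M4+M5)/6=1261/183
t_q=1/4 → seg 0, τ=1/4; S=0+910/183·τ+0·τ²+-178/183·τ³=2397/1952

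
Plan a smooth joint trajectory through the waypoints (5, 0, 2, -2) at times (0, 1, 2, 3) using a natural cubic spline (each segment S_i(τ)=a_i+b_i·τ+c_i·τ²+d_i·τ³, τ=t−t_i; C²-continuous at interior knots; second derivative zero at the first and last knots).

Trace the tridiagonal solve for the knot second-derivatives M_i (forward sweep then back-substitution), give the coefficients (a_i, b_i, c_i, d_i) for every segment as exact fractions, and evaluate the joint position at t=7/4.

Δ: Δ0=-5, Δ1=2, Δ2=-4
row 1: diag=4, rhs=42; c'=1/4, d'=21/2
row 2: denom=4−1·1/4=15/4; d'=(-36−1·21/2)/(15/4)=-62/5
back: M2=-62/5
back: M1=21/2−1/4·-62/5=68/5
M: M0=0, M1=68/5, M2=-62/5, M3=0
seg 0: a=5, c=M0/2=0, d=(M1−M0)/(6·1)=34/15, b=Δ0−h0·(2M0+M1)/6=-109/15
seg 1: a=0, c=M1/2=34/5, d=(M2−M1)/(6·1)=-13/3, b=Δ1−h1·(2M1+M2)/6=-7/15
seg 2: a=2, c=M2/2=-31/5, d=(M3−M2)/(6·1)=31/15, b=Δ2−h2·(2M2+M3)/6=2/15
t_q=7/4 → seg 1, τ=3/4; S=0+-7/15·τ+34/5·τ²+-13/3·τ³=527/320

  seg 0: a=5 b=-109/15 c=0 d=34/15
  seg 1: a=0 b=-7/15 c=34/5 d=-13/3
  seg 2: a=2 b=2/15 c=-31/5 d=31/15
S(7/4) = 527/320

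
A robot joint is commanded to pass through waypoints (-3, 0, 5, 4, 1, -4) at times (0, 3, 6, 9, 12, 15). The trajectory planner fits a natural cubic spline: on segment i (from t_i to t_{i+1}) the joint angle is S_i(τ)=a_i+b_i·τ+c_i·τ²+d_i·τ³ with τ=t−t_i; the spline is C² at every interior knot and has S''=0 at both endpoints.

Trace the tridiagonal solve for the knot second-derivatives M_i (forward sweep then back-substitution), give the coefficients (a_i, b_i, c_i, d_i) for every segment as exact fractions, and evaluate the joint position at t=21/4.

  seg 0: a=-3 b=431/627 c=0 d=196/5643
  seg 1: a=0 b=1019/627 c=196/627 d=-562/5643
  seg 2: a=5 b=509/627 c=-122/209 d=20/297
  seg 3: a=4 b=-547/627 c=14/627 d=-122/5643
  seg 4: a=1 b=-829/627 c=-36/209 d=4/209
S(21/4) = 27453/6688

Δ: Δ0=1, Δ1=5/3, Δ2=-1/3, Δ3=-1, Δ4=-5/3
row 1: diag=12, rhs=4; c'=1/4, d'=1/3
row 2: denom=12−3·1/4=45/4; d'=(-12−3·1/3)/(45/4)=-52/45
row 3: denom=12−3·4/15=56/5; d'=(-4−3·-52/45)/(56/5)=-1/21
row 4: denom=12−3·15/56=627/56; d'=(-4−3·-1/21)/(627/56)=-72/209
back: M4=-72/209
back: M3=-1/21−15/56·-72/209=28/627
back: M2=-52/45−4/15·28/627=-244/209
back: M1=1/3−1/4·-244/209=392/627
M: M0=0, M1=392/627, M2=-244/209, M3=28/627, M4=-72/209, M5=0
seg 0: a=-3, c=M0/2=0, d=(M1−M0)/(6·3)=196/5643, b=Δ0−h0·(2M0+M1)/6=431/627
seg 1: a=0, c=M1/2=196/627, d=(M2−M1)/(6·3)=-562/5643, b=Δ1−h1·(2M1+M2)/6=1019/627
seg 2: a=5, c=M2/2=-122/209, d=(M3−M2)/(6·3)=20/297, b=Δ2−h2·(2M2+M3)/6=509/627
seg 3: a=4, c=M3/2=14/627, d=(M4−M3)/(6·3)=-122/5643, b=Δ3−h3·(2M3+M4)/6=-547/627
seg 4: a=1, c=M4/2=-36/209, d=(M5−M4)/(6·3)=4/209, b=Δ4−h4·(2M4+M5)/6=-829/627
t_q=21/4 → seg 1, τ=9/4; S=0+1019/627·τ+196/627·τ²+-562/5643·τ³=27453/6688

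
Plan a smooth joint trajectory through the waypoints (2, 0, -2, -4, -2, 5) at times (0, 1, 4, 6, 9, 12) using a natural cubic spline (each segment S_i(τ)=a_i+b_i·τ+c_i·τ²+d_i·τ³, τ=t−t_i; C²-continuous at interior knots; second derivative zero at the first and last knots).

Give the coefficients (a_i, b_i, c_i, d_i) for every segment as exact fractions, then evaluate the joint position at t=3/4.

  seg 0: a=2 b=-113/51 c=0 d=11/51
  seg 1: a=0 b=-80/51 c=11/17 d=-53/459
  seg 2: a=-2 b=-41/51 c=-20/51 d=5/34
  seg 3: a=-4 b=-31/51 c=25/51 d=-10/459
  seg 4: a=-2 b=89/51 c=5/17 d=-5/153
S(3/4) = 467/1088

Δ: Δ0=-2, Δ1=-2/3, Δ2=-1, Δ3=2/3, Δ4=7/3
row 1: diag=8, rhs=8; c'=3/8, d'=1
row 2: denom=10−3·3/8=71/8; d'=(-2−3·1)/(71/8)=-40/71
row 3: denom=10−2·16/71=678/71; d'=(10−2·-40/71)/(678/71)=395/339
row 4: denom=12−3·71/226=2499/226; d'=(10−3·395/339)/(2499/226)=10/17
back: M4=10/17
back: M3=395/339−71/226·10/17=50/51
back: M2=-40/71−16/71·50/51=-40/51
back: M1=1−3/8·-40/51=22/17
M: M0=0, M1=22/17, M2=-40/51, M3=50/51, M4=10/17, M5=0
seg 0: a=2, c=M0/2=0, d=(M1−M0)/(6·1)=11/51, b=Δ0−h0·(2M0+M1)/6=-113/51
seg 1: a=0, c=M1/2=11/17, d=(M2−M1)/(6·3)=-53/459, b=Δ1−h1·(2M1+M2)/6=-80/51
seg 2: a=-2, c=M2/2=-20/51, d=(M3−M2)/(6·2)=5/34, b=Δ2−h2·(2M2+M3)/6=-41/51
seg 3: a=-4, c=M3/2=25/51, d=(M4−M3)/(6·3)=-10/459, b=Δ3−h3·(2M3+M4)/6=-31/51
seg 4: a=-2, c=M4/2=5/17, d=(M5−M4)/(6·3)=-5/153, b=Δ4−h4·(2M4+M5)/6=89/51
t_q=3/4 → seg 0, τ=3/4; S=2+-113/51·τ+0·τ²+11/51·τ³=467/1088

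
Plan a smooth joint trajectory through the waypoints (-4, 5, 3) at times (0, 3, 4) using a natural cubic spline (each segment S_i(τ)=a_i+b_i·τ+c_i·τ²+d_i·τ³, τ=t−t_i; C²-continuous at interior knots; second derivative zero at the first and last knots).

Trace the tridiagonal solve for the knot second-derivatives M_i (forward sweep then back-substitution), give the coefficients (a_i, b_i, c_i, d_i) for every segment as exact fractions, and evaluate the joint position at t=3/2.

  seg 0: a=-4 b=39/8 c=0 d=-5/24
  seg 1: a=5 b=-3/4 c=-15/8 d=5/8
S(3/2) = 167/64

Δ: Δ0=3, Δ1=-2
row 1: diag=8, rhs=-30; c'=1/8, d'=-15/4
back: M1=-15/4
M: M0=0, M1=-15/4, M2=0
seg 0: a=-4, c=M0/2=0, d=(M1−M0)/(6·3)=-5/24, b=Δ0−h0·(2M0+M1)/6=39/8
seg 1: a=5, c=M1/2=-15/8, d=(M2−M1)/(6·1)=5/8, b=Δ1−h1·(2M1+M2)/6=-3/4
t_q=3/2 → seg 0, τ=3/2; S=-4+39/8·τ+0·τ²+-5/24·τ³=167/64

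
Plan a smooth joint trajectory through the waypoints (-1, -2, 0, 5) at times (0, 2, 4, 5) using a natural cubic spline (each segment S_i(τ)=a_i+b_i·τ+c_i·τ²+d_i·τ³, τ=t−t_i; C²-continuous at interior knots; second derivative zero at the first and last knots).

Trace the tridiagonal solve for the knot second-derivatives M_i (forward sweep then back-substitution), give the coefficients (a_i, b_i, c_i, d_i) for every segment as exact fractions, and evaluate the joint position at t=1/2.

  seg 0: a=-1 b=-6/11 c=0 d=1/88
  seg 1: a=-2 b=-9/22 c=3/44 d=7/22
  seg 2: a=0 b=81/22 c=87/44 d=-29/44
S(1/2) = -895/704

Δ: Δ0=-1/2, Δ1=1, Δ2=5
row 1: diag=8, rhs=9; c'=1/4, d'=9/8
row 2: denom=6−2·1/4=11/2; d'=(24−2·9/8)/(11/2)=87/22
back: M2=87/22
back: M1=9/8−1/4·87/22=3/22
M: M0=0, M1=3/22, M2=87/22, M3=0
seg 0: a=-1, c=M0/2=0, d=(M1−M0)/(6·2)=1/88, b=Δ0−h0·(2M0+M1)/6=-6/11
seg 1: a=-2, c=M1/2=3/44, d=(M2−M1)/(6·2)=7/22, b=Δ1−h1·(2M1+M2)/6=-9/22
seg 2: a=0, c=M2/2=87/44, d=(M3−M2)/(6·1)=-29/44, b=Δ2−h2·(2M2+M3)/6=81/22
t_q=1/2 → seg 0, τ=1/2; S=-1+-6/11·τ+0·τ²+1/88·τ³=-895/704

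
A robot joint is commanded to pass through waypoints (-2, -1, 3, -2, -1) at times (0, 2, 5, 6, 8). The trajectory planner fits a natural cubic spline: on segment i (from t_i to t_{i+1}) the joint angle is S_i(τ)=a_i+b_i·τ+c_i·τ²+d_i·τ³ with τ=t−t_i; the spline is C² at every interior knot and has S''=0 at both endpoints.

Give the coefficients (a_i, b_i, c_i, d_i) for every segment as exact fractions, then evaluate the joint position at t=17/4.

Δ: Δ0=1/2, Δ1=4/3, Δ2=-5, Δ3=1/2
row 1: diag=10, rhs=5; c'=3/10, d'=1/2
row 2: denom=8−3·3/10=71/10; d'=(-38−3·1/2)/(71/10)=-395/71
row 3: denom=6−1·10/71=416/71; d'=(33−1·-395/71)/(416/71)=1369/208
back: M3=1369/208
back: M2=-395/71−10/71·1369/208=-675/104
back: M1=1/2−3/10·-675/104=509/208
M: M0=0, M1=509/208, M2=-675/104, M3=1369/208, M4=0
seg 0: a=-2, c=M0/2=0, d=(M1−M0)/(6·2)=509/2496, b=Δ0−h0·(2M0+M1)/6=-197/624
seg 1: a=-1, c=M1/2=509/416, d=(M2−M1)/(6·3)=-143/288, b=Δ1−h1·(2M1+M2)/6=665/312
seg 2: a=3, c=M2/2=-675/208, d=(M3−M2)/(6·1)=2719/1248, b=Δ2−h2·(2M2+M3)/6=-4909/1248
seg 3: a=-2, c=M3/2=1369/416, d=(M4−M3)/(6·2)=-1369/2496, b=Δ3−h3·(2M3+M4)/6=-1213/312
t_q=17/4 → seg 1, τ=9/4; S=-1+665/312·τ+509/416·τ²+-143/288·τ³=115393/26624

  seg 0: a=-2 b=-197/624 c=0 d=509/2496
  seg 1: a=-1 b=665/312 c=509/416 d=-143/288
  seg 2: a=3 b=-4909/1248 c=-675/208 d=2719/1248
  seg 3: a=-2 b=-1213/312 c=1369/416 d=-1369/2496
S(17/4) = 115393/26624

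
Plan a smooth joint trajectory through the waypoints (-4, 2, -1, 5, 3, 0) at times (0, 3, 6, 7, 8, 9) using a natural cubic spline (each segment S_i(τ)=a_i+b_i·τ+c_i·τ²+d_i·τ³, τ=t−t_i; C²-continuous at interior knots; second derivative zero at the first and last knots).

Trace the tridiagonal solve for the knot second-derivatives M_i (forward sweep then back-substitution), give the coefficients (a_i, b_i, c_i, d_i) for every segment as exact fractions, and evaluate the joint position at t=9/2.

  seg 0: a=-4 b=1594/419 c=0 d=-84/419
  seg 1: a=2 b=-674/419 c=-756/419 d=841/1257
  seg 2: a=-1 b=2359/419 c=1767/419 d=-1612/419
  seg 3: a=5 b=1057/419 c=-3069/419 d=1174/419
  seg 4: a=3 b=-1559/419 c=453/419 d=-151/419
S(9/2) = -7423/3352

Δ: Δ0=2, Δ1=-1, Δ2=6, Δ3=-2, Δ4=-3
row 1: diag=12, rhs=-18; c'=1/4, d'=-3/2
row 2: denom=8−3·1/4=29/4; d'=(42−3·-3/2)/(29/4)=186/29
row 3: denom=4−1·4/29=112/29; d'=(-48−1·186/29)/(112/29)=-789/56
row 4: denom=4−1·29/112=419/112; d'=(-6−1·-789/56)/(419/112)=906/419
back: M4=906/419
back: M3=-789/56−29/112·906/419=-6138/419
back: M2=186/29−4/29·-6138/419=3534/419
back: M1=-3/2−1/4·3534/419=-1512/419
M: M0=0, M1=-1512/419, M2=3534/419, M3=-6138/419, M4=906/419, M5=0
seg 0: a=-4, c=M0/2=0, d=(M1−M0)/(6·3)=-84/419, b=Δ0−h0·(2M0+M1)/6=1594/419
seg 1: a=2, c=M1/2=-756/419, d=(M2−M1)/(6·3)=841/1257, b=Δ1−h1·(2M1+M2)/6=-674/419
seg 2: a=-1, c=M2/2=1767/419, d=(M3−M2)/(6·1)=-1612/419, b=Δ2−h2·(2M2+M3)/6=2359/419
seg 3: a=5, c=M3/2=-3069/419, d=(M4−M3)/(6·1)=1174/419, b=Δ3−h3·(2M3+M4)/6=1057/419
seg 4: a=3, c=M4/2=453/419, d=(M5−M4)/(6·1)=-151/419, b=Δ4−h4·(2M4+M5)/6=-1559/419
t_q=9/2 → seg 1, τ=3/2; S=2+-674/419·τ+-756/419·τ²+841/1257·τ³=-7423/3352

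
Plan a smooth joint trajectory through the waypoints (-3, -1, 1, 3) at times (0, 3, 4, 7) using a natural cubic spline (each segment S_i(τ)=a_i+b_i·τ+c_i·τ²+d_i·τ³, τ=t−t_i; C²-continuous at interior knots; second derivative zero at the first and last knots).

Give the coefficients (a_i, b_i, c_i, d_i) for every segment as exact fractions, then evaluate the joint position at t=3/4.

  seg 0: a=-3 b=2/21 c=0 d=4/63
  seg 1: a=-1 b=38/21 c=4/7 d=-8/21
  seg 2: a=1 b=38/21 c=-4/7 d=4/63
S(3/4) = -325/112

Δ: Δ0=2/3, Δ1=2, Δ2=2/3
row 1: diag=8, rhs=8; c'=1/8, d'=1
row 2: denom=8−1·1/8=63/8; d'=(-8−1·1)/(63/8)=-8/7
back: M2=-8/7
back: M1=1−1/8·-8/7=8/7
M: M0=0, M1=8/7, M2=-8/7, M3=0
seg 0: a=-3, c=M0/2=0, d=(M1−M0)/(6·3)=4/63, b=Δ0−h0·(2M0+M1)/6=2/21
seg 1: a=-1, c=M1/2=4/7, d=(M2−M1)/(6·1)=-8/21, b=Δ1−h1·(2M1+M2)/6=38/21
seg 2: a=1, c=M2/2=-4/7, d=(M3−M2)/(6·3)=4/63, b=Δ2−h2·(2M2+M3)/6=38/21
t_q=3/4 → seg 0, τ=3/4; S=-3+2/21·τ+0·τ²+4/63·τ³=-325/112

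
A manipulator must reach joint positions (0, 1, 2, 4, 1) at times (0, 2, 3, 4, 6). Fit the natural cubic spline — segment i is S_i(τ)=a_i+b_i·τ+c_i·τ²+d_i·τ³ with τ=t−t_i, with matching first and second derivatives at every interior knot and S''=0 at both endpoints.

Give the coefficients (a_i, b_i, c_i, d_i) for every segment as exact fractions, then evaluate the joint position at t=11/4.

Δ: Δ0=1/2, Δ1=1, Δ2=2, Δ3=-3/2
row 1: diag=6, rhs=3; c'=1/6, d'=1/2
row 2: denom=4−1·1/6=23/6; d'=(6−1·1/2)/(23/6)=33/23
row 3: denom=6−1·6/23=132/23; d'=(-21−1·33/23)/(132/23)=-43/11
back: M3=-43/11
back: M2=33/23−6/23·-43/11=27/11
back: M1=1/2−1/6·27/11=1/11
M: M0=0, M1=1/11, M2=27/11, M3=-43/11, M4=0
seg 0: a=0, c=M0/2=0, d=(M1−M0)/(6·2)=1/132, b=Δ0−h0·(2M0+M1)/6=31/66
seg 1: a=1, c=M1/2=1/22, d=(M2−M1)/(6·1)=13/33, b=Δ1−h1·(2M1+M2)/6=37/66
seg 2: a=2, c=M2/2=27/22, d=(M3−M2)/(6·1)=-35/33, b=Δ2−h2·(2M2+M3)/6=11/6
seg 3: a=4, c=M3/2=-43/22, d=(M4−M3)/(6·2)=43/132, b=Δ3−h3·(2M3+M4)/6=73/66
t_q=11/4 → seg 1, τ=3/4; S=1+37/66·τ+1/22·τ²+13/33·τ³=1135/704

  seg 0: a=0 b=31/66 c=0 d=1/132
  seg 1: a=1 b=37/66 c=1/22 d=13/33
  seg 2: a=2 b=11/6 c=27/22 d=-35/33
  seg 3: a=4 b=73/66 c=-43/22 d=43/132
S(11/4) = 1135/704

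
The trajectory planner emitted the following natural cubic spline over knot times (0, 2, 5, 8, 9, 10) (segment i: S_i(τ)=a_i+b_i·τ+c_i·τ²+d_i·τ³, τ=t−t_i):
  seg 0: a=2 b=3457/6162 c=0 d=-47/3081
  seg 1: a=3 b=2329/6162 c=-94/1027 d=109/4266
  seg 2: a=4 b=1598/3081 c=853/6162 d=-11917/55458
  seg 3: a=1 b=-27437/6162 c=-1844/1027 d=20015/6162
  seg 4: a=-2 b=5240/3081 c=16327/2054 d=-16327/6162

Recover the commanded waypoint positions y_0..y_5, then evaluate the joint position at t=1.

y_0 = S_0(0) = a_0 = 2
y_1 = S_1(0) = a_1 = 3
y_2 = S_2(0) = a_2 = 4
y_3 = S_3(0) = a_3 = 1
y_4 = S_4(0) = a_4 = -2
y_5 = S_4(1) = 5
t_q=1 is in segment 0 (τ=1); S_0(τ)=5229/2054

y_0=2 y_1=3 y_2=4 y_3=1 y_4=-2 y_5=5
S(1) = 5229/2054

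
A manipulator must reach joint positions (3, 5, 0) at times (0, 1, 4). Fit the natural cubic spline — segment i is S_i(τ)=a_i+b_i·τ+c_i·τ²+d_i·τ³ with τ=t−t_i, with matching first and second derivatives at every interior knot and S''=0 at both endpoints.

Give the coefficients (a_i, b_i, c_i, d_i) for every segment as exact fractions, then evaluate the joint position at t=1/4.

Δ: Δ0=2, Δ1=-5/3
row 1: diag=8, rhs=-22; c'=3/8, d'=-11/4
back: M1=-11/4
M: M0=0, M1=-11/4, M2=0
seg 0: a=3, c=M0/2=0, d=(M1−M0)/(6·1)=-11/24, b=Δ0−h0·(2M0+M1)/6=59/24
seg 1: a=5, c=M1/2=-11/8, d=(M2−M1)/(6·3)=11/72, b=Δ1−h1·(2M1+M2)/6=13/12
t_q=1/4 → seg 0, τ=1/4; S=3+59/24·τ+0·τ²+-11/24·τ³=1847/512

  seg 0: a=3 b=59/24 c=0 d=-11/24
  seg 1: a=5 b=13/12 c=-11/8 d=11/72
S(1/4) = 1847/512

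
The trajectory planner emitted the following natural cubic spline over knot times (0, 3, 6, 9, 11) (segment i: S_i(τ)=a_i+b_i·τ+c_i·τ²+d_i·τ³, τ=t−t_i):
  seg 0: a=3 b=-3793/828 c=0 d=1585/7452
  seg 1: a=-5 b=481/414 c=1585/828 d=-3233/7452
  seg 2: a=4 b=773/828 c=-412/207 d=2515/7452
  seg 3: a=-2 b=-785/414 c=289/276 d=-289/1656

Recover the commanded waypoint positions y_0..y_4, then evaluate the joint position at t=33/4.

y_0 = S_0(0) = a_0 = 3
y_1 = S_1(0) = a_1 = -5
y_2 = S_2(0) = a_2 = 4
y_3 = S_3(0) = a_3 = -2
y_4 = S_3(2) = -3
t_q=33/4 is in segment 2 (τ=9/4); S_2(τ)=-773/5888

y_0=3 y_1=-5 y_2=4 y_3=-2 y_4=-3
S(33/4) = -773/5888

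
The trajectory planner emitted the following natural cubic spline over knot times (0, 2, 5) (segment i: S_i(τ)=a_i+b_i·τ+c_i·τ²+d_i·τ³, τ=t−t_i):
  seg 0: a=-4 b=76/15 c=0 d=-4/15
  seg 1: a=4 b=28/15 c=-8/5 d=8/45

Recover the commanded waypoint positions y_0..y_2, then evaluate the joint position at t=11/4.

y_0 = S_0(0) = a_0 = -4
y_1 = S_1(0) = a_1 = 4
y_2 = S_1(3) = 0
t_q=11/4 is in segment 1 (τ=3/4); S_1(τ)=183/40

y_0=-4 y_1=4 y_2=0
S(11/4) = 183/40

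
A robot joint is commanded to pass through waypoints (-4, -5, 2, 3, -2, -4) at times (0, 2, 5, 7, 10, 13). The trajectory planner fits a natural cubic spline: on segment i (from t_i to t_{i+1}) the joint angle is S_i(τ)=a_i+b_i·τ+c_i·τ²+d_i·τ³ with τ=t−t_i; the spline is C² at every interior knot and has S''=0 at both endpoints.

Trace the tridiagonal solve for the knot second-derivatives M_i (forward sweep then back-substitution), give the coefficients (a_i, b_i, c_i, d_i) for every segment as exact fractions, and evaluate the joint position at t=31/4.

Δ: Δ0=-1/2, Δ1=7/3, Δ2=1/2, Δ3=-5/3, Δ4=-2/3
row 1: diag=10, rhs=17; c'=3/10, d'=17/10
row 2: denom=10−3·3/10=91/10; d'=(-11−3·17/10)/(91/10)=-23/13
row 3: denom=10−2·20/91=870/91; d'=(-13−2·-23/13)/(870/91)=-287/290
row 4: denom=12−3·91/290=3207/290; d'=(6−3·-287/290)/(3207/290)=867/1069
back: M4=867/1069
back: M3=-287/290−91/290·867/1069=-1330/1069
back: M2=-23/13−20/91·-1330/1069=-1599/1069
back: M1=17/10−3/10·-1599/1069=2297/1069
M: M0=0, M1=2297/1069, M2=-1599/1069, M3=-1330/1069, M4=867/1069, M5=0
seg 0: a=-4, c=M0/2=0, d=(M1−M0)/(6·2)=2297/12828, b=Δ0−h0·(2M0+M1)/6=-7801/6414
seg 1: a=-5, c=M1/2=2297/2138, d=(M2−M1)/(6·3)=-1948/9621, b=Δ1−h1·(2M1+M2)/6=5981/6414
seg 2: a=2, c=M2/2=-1599/2138, d=(M3−M2)/(6·2)=269/12828, b=Δ2−h2·(2M2+M3)/6=12263/6414
seg 3: a=3, c=M3/2=-665/1069, d=(M4−M3)/(6·3)=2197/19242, b=Δ3−h3·(2M3+M4)/6=-5311/6414
seg 4: a=-2, c=M4/2=867/2138, d=(M5−M4)/(6·3)=-289/6414, b=Δ4−h4·(2M4+M5)/6=-4739/3207
t_q=31/4 → seg 3, τ=3/4; S=3+-5311/6414·τ+-665/1069·τ²+2197/19242·τ³=284231/136832

  seg 0: a=-4 b=-7801/6414 c=0 d=2297/12828
  seg 1: a=-5 b=5981/6414 c=2297/2138 d=-1948/9621
  seg 2: a=2 b=12263/6414 c=-1599/2138 d=269/12828
  seg 3: a=3 b=-5311/6414 c=-665/1069 d=2197/19242
  seg 4: a=-2 b=-4739/3207 c=867/2138 d=-289/6414
S(31/4) = 284231/136832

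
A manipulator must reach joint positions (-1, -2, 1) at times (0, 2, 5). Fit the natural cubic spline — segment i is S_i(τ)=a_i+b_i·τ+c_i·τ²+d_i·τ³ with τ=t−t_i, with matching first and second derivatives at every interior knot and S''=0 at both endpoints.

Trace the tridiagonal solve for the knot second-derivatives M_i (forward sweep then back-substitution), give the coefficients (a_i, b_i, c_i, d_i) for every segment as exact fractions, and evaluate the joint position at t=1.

Δ: Δ0=-1/2, Δ1=1
row 1: diag=10, rhs=9; c'=3/10, d'=9/10
back: M1=9/10
M: M0=0, M1=9/10, M2=0
seg 0: a=-1, c=M0/2=0, d=(M1−M0)/(6·2)=3/40, b=Δ0−h0·(2M0+M1)/6=-4/5
seg 1: a=-2, c=M1/2=9/20, d=(M2−M1)/(6·3)=-1/20, b=Δ1−h1·(2M1+M2)/6=1/10
t_q=1 → seg 0, τ=1; S=-1+-4/5·τ+0·τ²+3/40·τ³=-69/40

  seg 0: a=-1 b=-4/5 c=0 d=3/40
  seg 1: a=-2 b=1/10 c=9/20 d=-1/20
S(1) = -69/40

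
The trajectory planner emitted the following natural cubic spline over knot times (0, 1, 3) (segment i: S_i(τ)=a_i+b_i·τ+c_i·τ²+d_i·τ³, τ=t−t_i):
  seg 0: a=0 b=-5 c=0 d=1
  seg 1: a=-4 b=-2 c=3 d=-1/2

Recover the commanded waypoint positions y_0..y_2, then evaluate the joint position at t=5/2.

y_0 = S_0(0) = a_0 = 0
y_1 = S_1(0) = a_1 = -4
y_2 = S_1(2) = 0
t_q=5/2 is in segment 1 (τ=3/2); S_1(τ)=-31/16

y_0=0 y_1=-4 y_2=0
S(5/2) = -31/16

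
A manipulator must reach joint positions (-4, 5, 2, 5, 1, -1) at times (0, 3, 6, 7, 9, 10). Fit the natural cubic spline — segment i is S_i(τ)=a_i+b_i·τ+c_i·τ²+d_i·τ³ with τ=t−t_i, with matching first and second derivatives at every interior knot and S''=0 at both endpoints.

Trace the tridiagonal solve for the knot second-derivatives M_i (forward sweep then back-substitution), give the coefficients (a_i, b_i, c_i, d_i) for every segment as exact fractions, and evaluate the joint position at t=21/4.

  seg 0: a=-4 b=2093/452 c=0 d=-737/4068
  seg 1: a=5 b=-59/226 c=-737/452 d=1877/4068
  seg 2: a=2 b=1091/452 c=285/113 d=-875/452
  seg 3: a=5 b=373/226 c=-1485/452 d=165/226
  seg 4: a=1 b=-617/226 c=495/452 d=-165/452
S(21/4) = 40897/28928

Δ: Δ0=3, Δ1=-1, Δ2=3, Δ3=-2, Δ4=-2
row 1: diag=12, rhs=-24; c'=1/4, d'=-2
row 2: denom=8−3·1/4=29/4; d'=(24−3·-2)/(29/4)=120/29
row 3: denom=6−1·4/29=170/29; d'=(-30−1·120/29)/(170/29)=-99/17
row 4: denom=6−2·29/85=452/85; d'=(0−2·-99/17)/(452/85)=495/226
back: M4=495/226
back: M3=-99/17−29/85·495/226=-1485/226
back: M2=120/29−4/29·-1485/226=570/113
back: M1=-2−1/4·570/113=-737/226
M: M0=0, M1=-737/226, M2=570/113, M3=-1485/226, M4=495/226, M5=0
seg 0: a=-4, c=M0/2=0, d=(M1−M0)/(6·3)=-737/4068, b=Δ0−h0·(2M0+M1)/6=2093/452
seg 1: a=5, c=M1/2=-737/452, d=(M2−M1)/(6·3)=1877/4068, b=Δ1−h1·(2M1+M2)/6=-59/226
seg 2: a=2, c=M2/2=285/113, d=(M3−M2)/(6·1)=-875/452, b=Δ2−h2·(2M2+M3)/6=1091/452
seg 3: a=5, c=M3/2=-1485/452, d=(M4−M3)/(6·2)=165/226, b=Δ3−h3·(2M3+M4)/6=373/226
seg 4: a=1, c=M4/2=495/452, d=(M5−M4)/(6·1)=-165/452, b=Δ4−h4·(2M4+M5)/6=-617/226
t_q=21/4 → seg 1, τ=9/4; S=5+-59/226·τ+-737/452·τ²+1877/4068·τ³=40897/28928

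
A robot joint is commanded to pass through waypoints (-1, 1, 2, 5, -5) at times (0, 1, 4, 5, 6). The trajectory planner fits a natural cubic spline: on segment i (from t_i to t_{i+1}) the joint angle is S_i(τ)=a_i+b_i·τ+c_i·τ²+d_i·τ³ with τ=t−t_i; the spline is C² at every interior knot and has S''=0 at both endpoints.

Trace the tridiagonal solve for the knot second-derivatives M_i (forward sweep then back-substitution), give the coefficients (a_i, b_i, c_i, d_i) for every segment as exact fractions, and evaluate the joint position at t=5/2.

Δ: Δ0=2, Δ1=1/3, Δ2=3, Δ3=-10
row 1: diag=8, rhs=-10; c'=3/8, d'=-5/4
row 2: denom=8−3·3/8=55/8; d'=(16−3·-5/4)/(55/8)=158/55
row 3: denom=4−1·8/55=212/55; d'=(-78−1·158/55)/(212/55)=-1112/53
back: M3=-1112/53
back: M2=158/55−8/55·-1112/53=314/53
back: M1=-5/4−3/8·314/53=-184/53
M: M0=0, M1=-184/53, M2=314/53, M3=-1112/53, M4=0
seg 0: a=-1, c=M0/2=0, d=(M1−M0)/(6·1)=-92/159, b=Δ0−h0·(2M0+M1)/6=410/159
seg 1: a=1, c=M1/2=-92/53, d=(M2−M1)/(6·3)=83/159, b=Δ1−h1·(2M1+M2)/6=134/159
seg 2: a=2, c=M2/2=157/53, d=(M3−M2)/(6·1)=-713/159, b=Δ2−h2·(2M2+M3)/6=719/159
seg 3: a=5, c=M3/2=-556/53, d=(M4−M3)/(6·1)=556/159, b=Δ3−h3·(2M3+M4)/6=-478/159
t_q=5/2 → seg 1, τ=3/2; S=1+134/159·τ+-92/53·τ²+83/159·τ³=51/424

  seg 0: a=-1 b=410/159 c=0 d=-92/159
  seg 1: a=1 b=134/159 c=-92/53 d=83/159
  seg 2: a=2 b=719/159 c=157/53 d=-713/159
  seg 3: a=5 b=-478/159 c=-556/53 d=556/159
S(5/2) = 51/424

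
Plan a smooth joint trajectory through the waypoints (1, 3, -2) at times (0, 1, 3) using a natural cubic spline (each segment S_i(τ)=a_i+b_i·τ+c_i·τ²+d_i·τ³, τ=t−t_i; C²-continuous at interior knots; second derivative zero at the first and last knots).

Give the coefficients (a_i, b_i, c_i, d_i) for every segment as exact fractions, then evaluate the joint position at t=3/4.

  seg 0: a=1 b=11/4 c=0 d=-3/4
  seg 1: a=3 b=1/2 c=-9/4 d=3/8
S(3/4) = 703/256

Δ: Δ0=2, Δ1=-5/2
row 1: diag=6, rhs=-27; c'=1/3, d'=-9/2
back: M1=-9/2
M: M0=0, M1=-9/2, M2=0
seg 0: a=1, c=M0/2=0, d=(M1−M0)/(6·1)=-3/4, b=Δ0−h0·(2M0+M1)/6=11/4
seg 1: a=3, c=M1/2=-9/4, d=(M2−M1)/(6·2)=3/8, b=Δ1−h1·(2M1+M2)/6=1/2
t_q=3/4 → seg 0, τ=3/4; S=1+11/4·τ+0·τ²+-3/4·τ³=703/256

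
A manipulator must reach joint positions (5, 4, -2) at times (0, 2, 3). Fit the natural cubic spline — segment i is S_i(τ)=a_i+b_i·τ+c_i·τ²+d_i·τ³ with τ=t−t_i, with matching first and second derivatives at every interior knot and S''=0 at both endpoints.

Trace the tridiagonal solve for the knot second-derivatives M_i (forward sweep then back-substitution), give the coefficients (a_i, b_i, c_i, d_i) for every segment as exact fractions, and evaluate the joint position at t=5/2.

Δ: Δ0=-1/2, Δ1=-6
row 1: diag=6, rhs=-33; c'=1/6, d'=-11/2
back: M1=-11/2
M: M0=0, M1=-11/2, M2=0
seg 0: a=5, c=M0/2=0, d=(M1−M0)/(6·2)=-11/24, b=Δ0−h0·(2M0+M1)/6=4/3
seg 1: a=4, c=M1/2=-11/4, d=(M2−M1)/(6·1)=11/12, b=Δ1−h1·(2M1+M2)/6=-25/6
t_q=5/2 → seg 1, τ=1/2; S=4+-25/6·τ+-11/4·τ²+11/12·τ³=43/32

  seg 0: a=5 b=4/3 c=0 d=-11/24
  seg 1: a=4 b=-25/6 c=-11/4 d=11/12
S(5/2) = 43/32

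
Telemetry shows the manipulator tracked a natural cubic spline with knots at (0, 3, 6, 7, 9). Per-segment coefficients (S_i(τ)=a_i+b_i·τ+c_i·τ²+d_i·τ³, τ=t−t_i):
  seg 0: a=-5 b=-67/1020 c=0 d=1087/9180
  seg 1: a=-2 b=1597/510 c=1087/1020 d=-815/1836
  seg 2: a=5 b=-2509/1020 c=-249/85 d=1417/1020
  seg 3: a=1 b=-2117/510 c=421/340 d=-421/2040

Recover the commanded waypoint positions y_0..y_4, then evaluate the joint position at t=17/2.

y_0=-5 y_1=-2 y_2=5 y_3=1 y_4=-4
S(17/2) = -3413/1088

y_0 = S_0(0) = a_0 = -5
y_1 = S_1(0) = a_1 = -2
y_2 = S_2(0) = a_2 = 5
y_3 = S_3(0) = a_3 = 1
y_4 = S_3(2) = -4
t_q=17/2 is in segment 3 (τ=3/2); S_3(τ)=-3413/1088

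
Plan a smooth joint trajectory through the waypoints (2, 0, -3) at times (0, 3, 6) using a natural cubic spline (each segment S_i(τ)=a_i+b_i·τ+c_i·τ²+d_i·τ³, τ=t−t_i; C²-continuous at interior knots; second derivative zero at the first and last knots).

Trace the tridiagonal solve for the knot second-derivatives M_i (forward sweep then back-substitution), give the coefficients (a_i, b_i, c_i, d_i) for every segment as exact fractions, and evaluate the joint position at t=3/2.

  seg 0: a=2 b=-7/12 c=0 d=-1/108
  seg 1: a=0 b=-5/6 c=-1/12 d=1/108
S(3/2) = 35/32

Δ: Δ0=-2/3, Δ1=-1
row 1: diag=12, rhs=-2; c'=1/4, d'=-1/6
back: M1=-1/6
M: M0=0, M1=-1/6, M2=0
seg 0: a=2, c=M0/2=0, d=(M1−M0)/(6·3)=-1/108, b=Δ0−h0·(2M0+M1)/6=-7/12
seg 1: a=0, c=M1/2=-1/12, d=(M2−M1)/(6·3)=1/108, b=Δ1−h1·(2M1+M2)/6=-5/6
t_q=3/2 → seg 0, τ=3/2; S=2+-7/12·τ+0·τ²+-1/108·τ³=35/32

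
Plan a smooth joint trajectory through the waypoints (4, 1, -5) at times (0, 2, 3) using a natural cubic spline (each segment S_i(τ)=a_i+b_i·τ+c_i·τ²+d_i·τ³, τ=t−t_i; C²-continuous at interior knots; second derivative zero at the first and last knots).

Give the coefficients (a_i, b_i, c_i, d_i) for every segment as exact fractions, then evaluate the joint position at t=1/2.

  seg 0: a=4 b=0 c=0 d=-3/8
  seg 1: a=1 b=-9/2 c=-9/4 d=3/4
S(1/2) = 253/64

Δ: Δ0=-3/2, Δ1=-6
row 1: diag=6, rhs=-27; c'=1/6, d'=-9/2
back: M1=-9/2
M: M0=0, M1=-9/2, M2=0
seg 0: a=4, c=M0/2=0, d=(M1−M0)/(6·2)=-3/8, b=Δ0−h0·(2M0+M1)/6=0
seg 1: a=1, c=M1/2=-9/4, d=(M2−M1)/(6·1)=3/4, b=Δ1−h1·(2M1+M2)/6=-9/2
t_q=1/2 → seg 0, τ=1/2; S=4+0·τ+0·τ²+-3/8·τ³=253/64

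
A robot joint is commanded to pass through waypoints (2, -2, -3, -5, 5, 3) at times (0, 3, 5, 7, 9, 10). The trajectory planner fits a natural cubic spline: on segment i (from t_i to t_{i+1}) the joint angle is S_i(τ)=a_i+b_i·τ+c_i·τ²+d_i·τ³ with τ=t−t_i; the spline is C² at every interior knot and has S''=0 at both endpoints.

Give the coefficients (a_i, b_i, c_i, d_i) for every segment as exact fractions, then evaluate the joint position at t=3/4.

Δ: Δ0=-4/3, Δ1=-1/2, Δ2=-1, Δ3=5, Δ4=-2
row 1: diag=10, rhs=5; c'=1/5, d'=1/2
row 2: denom=8−2·1/5=38/5; d'=(-3−2·1/2)/(38/5)=-10/19
row 3: denom=8−2·5/19=142/19; d'=(36−2·-10/19)/(142/19)=352/71
row 4: denom=6−2·19/71=388/71; d'=(-42−2·352/71)/(388/71)=-19/2
back: M4=-19/2
back: M3=352/71−19/71·-19/2=15/2
back: M2=-10/19−5/19·15/2=-5/2
back: M1=1/2−1/5·-5/2=1
M: M0=0, M1=1, M2=-5/2, M3=15/2, M4=-19/2, M5=0
seg 0: a=2, c=M0/2=0, d=(M1−M0)/(6·3)=1/18, b=Δ0−h0·(2M0+M1)/6=-11/6
seg 1: a=-2, c=M1/2=1/2, d=(M2−M1)/(6·2)=-7/24, b=Δ1−h1·(2M1+M2)/6=-1/3
seg 2: a=-3, c=M2/2=-5/4, d=(M3−M2)/(6·2)=5/6, b=Δ2−h2·(2M2+M3)/6=-11/6
seg 3: a=-5, c=M3/2=15/4, d=(M4−M3)/(6·2)=-17/12, b=Δ3−h3·(2M3+M4)/6=19/6
seg 4: a=5, c=M4/2=-19/4, d=(M5−M4)/(6·1)=19/12, b=Δ4−h4·(2M4+M5)/6=7/6
t_q=3/4 → seg 0, τ=3/4; S=2+-11/6·τ+0·τ²+1/18·τ³=83/128

  seg 0: a=2 b=-11/6 c=0 d=1/18
  seg 1: a=-2 b=-1/3 c=1/2 d=-7/24
  seg 2: a=-3 b=-11/6 c=-5/4 d=5/6
  seg 3: a=-5 b=19/6 c=15/4 d=-17/12
  seg 4: a=5 b=7/6 c=-19/4 d=19/12
S(3/4) = 83/128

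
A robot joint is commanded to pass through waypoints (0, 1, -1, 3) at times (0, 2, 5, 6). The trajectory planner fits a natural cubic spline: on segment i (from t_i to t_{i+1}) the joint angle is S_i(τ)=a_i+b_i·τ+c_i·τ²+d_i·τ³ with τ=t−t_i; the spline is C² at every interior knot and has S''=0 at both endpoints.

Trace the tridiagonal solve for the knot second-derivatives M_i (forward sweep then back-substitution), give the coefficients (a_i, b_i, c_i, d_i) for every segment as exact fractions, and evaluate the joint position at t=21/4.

  seg 0: a=0 b=493/426 c=0 d=-35/213
  seg 1: a=1 b=-347/426 c=-70/71 d=49/142
  seg 2: a=-1 b=551/213 c=301/142 d=-301/426
S(21/4) = -2107/9088

Δ: Δ0=1/2, Δ1=-2/3, Δ2=4
row 1: diag=10, rhs=-7; c'=3/10, d'=-7/10
row 2: denom=8−3·3/10=71/10; d'=(28−3·-7/10)/(71/10)=301/71
back: M2=301/71
back: M1=-7/10−3/10·301/71=-140/71
M: M0=0, M1=-140/71, M2=301/71, M3=0
seg 0: a=0, c=M0/2=0, d=(M1−M0)/(6·2)=-35/213, b=Δ0−h0·(2M0+M1)/6=493/426
seg 1: a=1, c=M1/2=-70/71, d=(M2−M1)/(6·3)=49/142, b=Δ1−h1·(2M1+M2)/6=-347/426
seg 2: a=-1, c=M2/2=301/142, d=(M3−M2)/(6·1)=-301/426, b=Δ2−h2·(2M2+M3)/6=551/213
t_q=21/4 → seg 2, τ=1/4; S=-1+551/213·τ+301/142·τ²+-301/426·τ³=-2107/9088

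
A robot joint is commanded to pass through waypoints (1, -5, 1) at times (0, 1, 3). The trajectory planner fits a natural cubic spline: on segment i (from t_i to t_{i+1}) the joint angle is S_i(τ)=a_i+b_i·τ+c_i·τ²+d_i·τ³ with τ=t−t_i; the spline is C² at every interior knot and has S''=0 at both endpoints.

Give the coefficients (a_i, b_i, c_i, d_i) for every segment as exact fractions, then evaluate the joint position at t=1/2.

  seg 0: a=1 b=-15/2 c=0 d=3/2
  seg 1: a=-5 b=-3 c=9/2 d=-3/4
S(1/2) = -41/16

Δ: Δ0=-6, Δ1=3
row 1: diag=6, rhs=54; c'=1/3, d'=9
back: M1=9
M: M0=0, M1=9, M2=0
seg 0: a=1, c=M0/2=0, d=(M1−M0)/(6·1)=3/2, b=Δ0−h0·(2M0+M1)/6=-15/2
seg 1: a=-5, c=M1/2=9/2, d=(M2−M1)/(6·2)=-3/4, b=Δ1−h1·(2M1+M2)/6=-3
t_q=1/2 → seg 0, τ=1/2; S=1+-15/2·τ+0·τ²+3/2·τ³=-41/16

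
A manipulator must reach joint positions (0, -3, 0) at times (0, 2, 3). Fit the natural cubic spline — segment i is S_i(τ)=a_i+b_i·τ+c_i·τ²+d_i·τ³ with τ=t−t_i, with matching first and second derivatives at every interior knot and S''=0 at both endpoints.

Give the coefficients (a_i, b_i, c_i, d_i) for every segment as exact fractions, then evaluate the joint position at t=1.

  seg 0: a=0 b=-3 c=0 d=3/8
  seg 1: a=-3 b=3/2 c=9/4 d=-3/4
S(1) = -21/8

Δ: Δ0=-3/2, Δ1=3
row 1: diag=6, rhs=27; c'=1/6, d'=9/2
back: M1=9/2
M: M0=0, M1=9/2, M2=0
seg 0: a=0, c=M0/2=0, d=(M1−M0)/(6·2)=3/8, b=Δ0−h0·(2M0+M1)/6=-3
seg 1: a=-3, c=M1/2=9/4, d=(M2−M1)/(6·1)=-3/4, b=Δ1−h1·(2M1+M2)/6=3/2
t_q=1 → seg 0, τ=1; S=0+-3·τ+0·τ²+3/8·τ³=-21/8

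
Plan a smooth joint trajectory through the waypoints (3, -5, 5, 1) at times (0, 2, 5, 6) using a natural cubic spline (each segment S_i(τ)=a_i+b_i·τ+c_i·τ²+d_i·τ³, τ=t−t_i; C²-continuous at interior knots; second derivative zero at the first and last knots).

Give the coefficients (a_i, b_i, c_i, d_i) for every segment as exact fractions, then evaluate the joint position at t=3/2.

Δ: Δ0=-4, Δ1=10/3, Δ2=-4
row 1: diag=10, rhs=44; c'=3/10, d'=22/5
row 2: denom=8−3·3/10=71/10; d'=(-44−3·22/5)/(71/10)=-572/71
back: M2=-572/71
back: M1=22/5−3/10·-572/71=484/71
M: M0=0, M1=484/71, M2=-572/71, M3=0
seg 0: a=3, c=M0/2=0, d=(M1−M0)/(6·2)=121/213, b=Δ0−h0·(2M0+M1)/6=-1336/213
seg 1: a=-5, c=M1/2=242/71, d=(M2−M1)/(6·3)=-176/213, b=Δ1−h1·(2M1+M2)/6=116/213
seg 2: a=5, c=M2/2=-286/71, d=(M3−M2)/(6·1)=286/213, b=Δ2−h2·(2M2+M3)/6=-280/213
t_q=3/2 → seg 0, τ=3/2; S=3+-1336/213·τ+0·τ²+121/213·τ³=-2551/568

  seg 0: a=3 b=-1336/213 c=0 d=121/213
  seg 1: a=-5 b=116/213 c=242/71 d=-176/213
  seg 2: a=5 b=-280/213 c=-286/71 d=286/213
S(3/2) = -2551/568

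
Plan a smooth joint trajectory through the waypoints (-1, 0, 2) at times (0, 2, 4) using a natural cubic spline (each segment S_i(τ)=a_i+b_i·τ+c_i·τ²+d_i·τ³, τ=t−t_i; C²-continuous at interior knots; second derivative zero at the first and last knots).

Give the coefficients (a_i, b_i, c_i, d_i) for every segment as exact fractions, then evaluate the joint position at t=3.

Δ: Δ0=1/2, Δ1=1
row 1: diag=8, rhs=3; c'=1/4, d'=3/8
back: M1=3/8
M: M0=0, M1=3/8, M2=0
seg 0: a=-1, c=M0/2=0, d=(M1−M0)/(6·2)=1/32, b=Δ0−h0·(2M0+M1)/6=3/8
seg 1: a=0, c=M1/2=3/16, d=(M2−M1)/(6·2)=-1/32, b=Δ1−h1·(2M1+M2)/6=3/4
t_q=3 → seg 1, τ=1; S=0+3/4·τ+3/16·τ²+-1/32·τ³=29/32

  seg 0: a=-1 b=3/8 c=0 d=1/32
  seg 1: a=0 b=3/4 c=3/16 d=-1/32
S(3) = 29/32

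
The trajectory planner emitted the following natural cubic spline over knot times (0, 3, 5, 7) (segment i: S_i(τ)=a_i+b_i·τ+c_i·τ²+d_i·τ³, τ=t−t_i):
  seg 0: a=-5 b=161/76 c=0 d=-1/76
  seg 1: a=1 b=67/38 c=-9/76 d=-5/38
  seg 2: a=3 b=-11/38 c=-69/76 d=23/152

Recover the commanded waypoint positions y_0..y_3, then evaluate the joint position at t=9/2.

y_0 = S_0(0) = a_0 = -5
y_1 = S_1(0) = a_1 = 1
y_2 = S_2(0) = a_2 = 3
y_3 = S_2(2) = 0
t_q=9/2 is in segment 1 (τ=3/2); S_1(τ)=223/76

y_0=-5 y_1=1 y_2=3 y_3=0
S(9/2) = 223/76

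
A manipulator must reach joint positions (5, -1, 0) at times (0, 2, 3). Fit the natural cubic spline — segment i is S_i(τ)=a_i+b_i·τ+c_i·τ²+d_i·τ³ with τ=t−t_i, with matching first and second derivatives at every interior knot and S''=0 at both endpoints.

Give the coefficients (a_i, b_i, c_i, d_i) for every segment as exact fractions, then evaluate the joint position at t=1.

  seg 0: a=5 b=-13/3 c=0 d=1/3
  seg 1: a=-1 b=-1/3 c=2 d=-2/3
S(1) = 1

Δ: Δ0=-3, Δ1=1
row 1: diag=6, rhs=24; c'=1/6, d'=4
back: M1=4
M: M0=0, M1=4, M2=0
seg 0: a=5, c=M0/2=0, d=(M1−M0)/(6·2)=1/3, b=Δ0−h0·(2M0+M1)/6=-13/3
seg 1: a=-1, c=M1/2=2, d=(M2−M1)/(6·1)=-2/3, b=Δ1−h1·(2M1+M2)/6=-1/3
t_q=1 → seg 0, τ=1; S=5+-13/3·τ+0·τ²+1/3·τ³=1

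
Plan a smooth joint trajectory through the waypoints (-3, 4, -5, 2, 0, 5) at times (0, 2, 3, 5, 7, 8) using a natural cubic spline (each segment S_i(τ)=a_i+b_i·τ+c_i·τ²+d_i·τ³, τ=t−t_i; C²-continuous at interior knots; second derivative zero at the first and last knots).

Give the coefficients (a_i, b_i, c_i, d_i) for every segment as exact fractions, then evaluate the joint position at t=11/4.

Δ: Δ0=7/2, Δ1=-9, Δ2=7/2, Δ3=-1, Δ4=5
row 1: diag=6, rhs=-75; c'=1/6, d'=-25/2
row 2: denom=6−1·1/6=35/6; d'=(75−1·-25/2)/(35/6)=15
row 3: denom=8−2·12/35=256/35; d'=(-27−2·15)/(256/35)=-1995/256
row 4: denom=6−2·35/128=349/64; d'=(36−2·-1995/256)/(349/64)=6603/698
back: M4=6603/698
back: M3=-1995/256−35/128·6603/698=-7245/698
back: M2=15−12/35·-7245/698=6477/349
back: M1=-25/2−1/6·6477/349=-5442/349
M: M0=0, M1=-5442/349, M2=6477/349, M3=-7245/698, M4=6603/698, M5=0
seg 0: a=-3, c=M0/2=0, d=(M1−M0)/(6·2)=-907/698, b=Δ0−h0·(2M0+M1)/6=6071/698
seg 1: a=4, c=M1/2=-2721/349, d=(M2−M1)/(6·1)=3973/698, b=Δ1−h1·(2M1+M2)/6=-4813/698
seg 2: a=-5, c=M2/2=6477/698, d=(M3−M2)/(6·2)=-6733/2792, b=Δ2−h2·(2M2+M3)/6=-1889/349
seg 3: a=2, c=M3/2=-7245/1396, d=(M4−M3)/(6·2)=577/349, b=Δ3−h3·(2M3+M4)/6=1931/698
seg 4: a=0, c=M4/2=6603/1396, d=(M5−M4)/(6·1)=-2201/1396, b=Δ4−h4·(2M4+M5)/6=1289/698
t_q=11/4 → seg 1, τ=3/4; S=4+-4813/698·τ+-2721/349·τ²+3973/698·τ³=-140977/44672

  seg 0: a=-3 b=6071/698 c=0 d=-907/698
  seg 1: a=4 b=-4813/698 c=-2721/349 d=3973/698
  seg 2: a=-5 b=-1889/349 c=6477/698 d=-6733/2792
  seg 3: a=2 b=1931/698 c=-7245/1396 d=577/349
  seg 4: a=0 b=1289/698 c=6603/1396 d=-2201/1396
S(11/4) = -140977/44672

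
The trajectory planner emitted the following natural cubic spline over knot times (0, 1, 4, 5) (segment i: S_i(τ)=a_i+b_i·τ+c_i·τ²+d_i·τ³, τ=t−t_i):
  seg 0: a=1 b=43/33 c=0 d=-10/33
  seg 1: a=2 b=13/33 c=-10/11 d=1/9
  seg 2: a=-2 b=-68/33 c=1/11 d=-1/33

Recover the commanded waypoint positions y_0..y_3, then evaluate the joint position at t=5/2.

y_0=1 y_1=2 y_2=-2 y_3=-4
S(5/2) = 81/88

y_0 = S_0(0) = a_0 = 1
y_1 = S_1(0) = a_1 = 2
y_2 = S_2(0) = a_2 = -2
y_3 = S_2(1) = -4
t_q=5/2 is in segment 1 (τ=3/2); S_1(τ)=81/88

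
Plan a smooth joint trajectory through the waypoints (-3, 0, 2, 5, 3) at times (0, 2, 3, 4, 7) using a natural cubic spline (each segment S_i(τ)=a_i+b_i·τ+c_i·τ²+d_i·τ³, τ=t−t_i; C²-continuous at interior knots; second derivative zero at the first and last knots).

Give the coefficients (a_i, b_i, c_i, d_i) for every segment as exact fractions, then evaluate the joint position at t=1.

Δ: Δ0=3/2, Δ1=2, Δ2=3, Δ3=-2/3
row 1: diag=6, rhs=3; c'=1/6, d'=1/2
row 2: denom=4−1·1/6=23/6; d'=(6−1·1/2)/(23/6)=33/23
row 3: denom=8−1·6/23=178/23; d'=(-22−1·33/23)/(178/23)=-539/178
back: M3=-539/178
back: M2=33/23−6/23·-539/178=198/89
back: M1=1/2−1/6·198/89=23/178
M: M0=0, M1=23/178, M2=198/89, M3=-539/178, M4=0
seg 0: a=-3, c=M0/2=0, d=(M1−M0)/(6·2)=23/2136, b=Δ0−h0·(2M0+M1)/6=389/267
seg 1: a=0, c=M1/2=23/356, d=(M2−M1)/(6·1)=373/1068, b=Δ1−h1·(2M1+M2)/6=847/534
seg 2: a=2, c=M2/2=99/89, d=(M3−M2)/(6·1)=-935/1068, b=Δ2−h2·(2M2+M3)/6=2951/1068
seg 3: a=5, c=M3/2=-539/356, d=(M4−M3)/(6·3)=539/3204, b=Δ3−h3·(2M3+M4)/6=1261/534
t_q=1 → seg 0, τ=1; S=-3+389/267·τ+0·τ²+23/2136·τ³=-1091/712

  seg 0: a=-3 b=389/267 c=0 d=23/2136
  seg 1: a=0 b=847/534 c=23/356 d=373/1068
  seg 2: a=2 b=2951/1068 c=99/89 d=-935/1068
  seg 3: a=5 b=1261/534 c=-539/356 d=539/3204
S(1) = -1091/712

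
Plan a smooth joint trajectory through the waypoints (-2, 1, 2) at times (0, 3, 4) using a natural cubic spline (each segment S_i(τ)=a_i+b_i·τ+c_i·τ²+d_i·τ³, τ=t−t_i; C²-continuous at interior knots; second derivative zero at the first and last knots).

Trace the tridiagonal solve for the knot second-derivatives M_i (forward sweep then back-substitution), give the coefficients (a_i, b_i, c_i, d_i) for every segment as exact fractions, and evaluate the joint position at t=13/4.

Δ: Δ0=1, Δ1=1
row 1: diag=8, rhs=0; c'=1/8, d'=0
back: M1=0
M: M0=0, M1=0, M2=0
seg 0: a=-2, c=M0/2=0, d=(M1−M0)/(6·3)=0, b=Δ0−h0·(2M0+M1)/6=1
seg 1: a=1, c=M1/2=0, d=(M2−M1)/(6·1)=0, b=Δ1−h1·(2M1+M2)/6=1
t_q=13/4 → seg 1, τ=1/4; S=1+1·τ+0·τ²+0·τ³=5/4

  seg 0: a=-2 b=1 c=0 d=0
  seg 1: a=1 b=1 c=0 d=0
S(13/4) = 5/4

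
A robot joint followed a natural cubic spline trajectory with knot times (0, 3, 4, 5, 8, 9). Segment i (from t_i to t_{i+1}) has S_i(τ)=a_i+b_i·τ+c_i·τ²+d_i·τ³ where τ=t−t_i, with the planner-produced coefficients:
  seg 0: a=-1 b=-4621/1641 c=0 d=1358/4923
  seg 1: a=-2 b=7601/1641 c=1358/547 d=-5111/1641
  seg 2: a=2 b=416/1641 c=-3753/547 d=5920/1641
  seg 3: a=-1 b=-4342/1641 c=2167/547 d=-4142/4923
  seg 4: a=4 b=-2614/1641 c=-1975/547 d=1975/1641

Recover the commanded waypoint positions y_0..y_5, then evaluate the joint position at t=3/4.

y_0=-1 y_1=-2 y_2=2 y_3=-1 y_4=4 y_5=0
S(3/4) = -52435/17504

y_0 = S_0(0) = a_0 = -1
y_1 = S_1(0) = a_1 = -2
y_2 = S_2(0) = a_2 = 2
y_3 = S_3(0) = a_3 = -1
y_4 = S_4(0) = a_4 = 4
y_5 = S_4(1) = 0
t_q=3/4 is in segment 0 (τ=3/4); S_0(τ)=-52435/17504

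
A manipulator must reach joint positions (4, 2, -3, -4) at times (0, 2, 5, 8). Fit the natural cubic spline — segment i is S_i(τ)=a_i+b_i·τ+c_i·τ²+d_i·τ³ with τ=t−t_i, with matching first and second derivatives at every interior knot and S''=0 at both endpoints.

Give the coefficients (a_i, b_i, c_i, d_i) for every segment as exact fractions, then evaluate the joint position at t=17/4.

  seg 0: a=4 b=-29/37 c=0 d=-2/37
  seg 1: a=2 b=-53/37 c=-12/37 d=82/999
  seg 2: a=-3 b=-43/37 c=46/111 d=-46/999
S(17/4) = -2285/1184

Δ: Δ0=-1, Δ1=-5/3, Δ2=-1/3
row 1: diag=10, rhs=-4; c'=3/10, d'=-2/5
row 2: denom=12−3·3/10=111/10; d'=(8−3·-2/5)/(111/10)=92/111
back: M2=92/111
back: M1=-2/5−3/10·92/111=-24/37
M: M0=0, M1=-24/37, M2=92/111, M3=0
seg 0: a=4, c=M0/2=0, d=(M1−M0)/(6·2)=-2/37, b=Δ0−h0·(2M0+M1)/6=-29/37
seg 1: a=2, c=M1/2=-12/37, d=(M2−M1)/(6·3)=82/999, b=Δ1−h1·(2M1+M2)/6=-53/37
seg 2: a=-3, c=M2/2=46/111, d=(M3−M2)/(6·3)=-46/999, b=Δ2−h2·(2M2+M3)/6=-43/37
t_q=17/4 → seg 1, τ=9/4; S=2+-53/37·τ+-12/37·τ²+82/999·τ³=-2285/1184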